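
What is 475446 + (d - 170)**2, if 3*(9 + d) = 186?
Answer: 489135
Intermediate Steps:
d = 53 (d = -9 + (1/3)*186 = -9 + 62 = 53)
475446 + (d - 170)**2 = 475446 + (53 - 170)**2 = 475446 + (-117)**2 = 475446 + 13689 = 489135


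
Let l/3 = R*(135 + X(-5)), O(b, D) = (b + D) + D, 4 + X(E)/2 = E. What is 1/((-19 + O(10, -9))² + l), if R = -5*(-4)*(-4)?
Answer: -1/27351 ≈ -3.6562e-5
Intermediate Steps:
X(E) = -8 + 2*E
O(b, D) = b + 2*D (O(b, D) = (D + b) + D = b + 2*D)
R = -80 (R = 20*(-4) = -80)
l = -28080 (l = 3*(-80*(135 + (-8 + 2*(-5)))) = 3*(-80*(135 + (-8 - 10))) = 3*(-80*(135 - 18)) = 3*(-80*117) = 3*(-9360) = -28080)
1/((-19 + O(10, -9))² + l) = 1/((-19 + (10 + 2*(-9)))² - 28080) = 1/((-19 + (10 - 18))² - 28080) = 1/((-19 - 8)² - 28080) = 1/((-27)² - 28080) = 1/(729 - 28080) = 1/(-27351) = -1/27351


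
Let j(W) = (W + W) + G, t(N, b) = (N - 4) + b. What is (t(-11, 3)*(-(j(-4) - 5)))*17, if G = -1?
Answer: -2856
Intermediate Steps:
t(N, b) = -4 + N + b (t(N, b) = (-4 + N) + b = -4 + N + b)
j(W) = -1 + 2*W (j(W) = (W + W) - 1 = 2*W - 1 = -1 + 2*W)
(t(-11, 3)*(-(j(-4) - 5)))*17 = ((-4 - 11 + 3)*(-((-1 + 2*(-4)) - 5)))*17 = -(-12)*((-1 - 8) - 5)*17 = -(-12)*(-9 - 5)*17 = -(-12)*(-14)*17 = -12*14*17 = -168*17 = -2856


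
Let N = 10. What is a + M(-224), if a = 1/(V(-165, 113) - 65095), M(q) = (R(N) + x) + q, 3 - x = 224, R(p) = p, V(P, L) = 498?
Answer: -28099696/64597 ≈ -435.00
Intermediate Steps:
x = -221 (x = 3 - 1*224 = 3 - 224 = -221)
M(q) = -211 + q (M(q) = (10 - 221) + q = -211 + q)
a = -1/64597 (a = 1/(498 - 65095) = 1/(-64597) = -1/64597 ≈ -1.5481e-5)
a + M(-224) = -1/64597 + (-211 - 224) = -1/64597 - 435 = -28099696/64597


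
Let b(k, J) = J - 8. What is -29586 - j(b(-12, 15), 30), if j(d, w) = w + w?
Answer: -29646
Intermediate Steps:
b(k, J) = -8 + J
j(d, w) = 2*w
-29586 - j(b(-12, 15), 30) = -29586 - 2*30 = -29586 - 1*60 = -29586 - 60 = -29646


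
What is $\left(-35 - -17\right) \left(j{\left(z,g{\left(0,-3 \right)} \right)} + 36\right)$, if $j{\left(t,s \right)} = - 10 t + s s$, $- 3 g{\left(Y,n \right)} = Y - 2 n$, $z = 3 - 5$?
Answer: $-1080$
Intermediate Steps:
$z = -2$ ($z = 3 - 5 = -2$)
$g{\left(Y,n \right)} = - \frac{Y}{3} + \frac{2 n}{3}$ ($g{\left(Y,n \right)} = - \frac{Y - 2 n}{3} = - \frac{Y}{3} + \frac{2 n}{3}$)
$j{\left(t,s \right)} = s^{2} - 10 t$ ($j{\left(t,s \right)} = - 10 t + s^{2} = s^{2} - 10 t$)
$\left(-35 - -17\right) \left(j{\left(z,g{\left(0,-3 \right)} \right)} + 36\right) = \left(-35 - -17\right) \left(\left(\left(\left(- \frac{1}{3}\right) 0 + \frac{2}{3} \left(-3\right)\right)^{2} - -20\right) + 36\right) = \left(-35 + 17\right) \left(\left(\left(0 - 2\right)^{2} + 20\right) + 36\right) = - 18 \left(\left(\left(-2\right)^{2} + 20\right) + 36\right) = - 18 \left(\left(4 + 20\right) + 36\right) = - 18 \left(24 + 36\right) = \left(-18\right) 60 = -1080$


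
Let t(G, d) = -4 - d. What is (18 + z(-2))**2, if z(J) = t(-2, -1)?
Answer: 225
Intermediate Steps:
z(J) = -3 (z(J) = -4 - 1*(-1) = -4 + 1 = -3)
(18 + z(-2))**2 = (18 - 3)**2 = 15**2 = 225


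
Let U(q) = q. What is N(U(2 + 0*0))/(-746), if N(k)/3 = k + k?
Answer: -6/373 ≈ -0.016086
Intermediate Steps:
N(k) = 6*k (N(k) = 3*(k + k) = 3*(2*k) = 6*k)
N(U(2 + 0*0))/(-746) = (6*(2 + 0*0))/(-746) = (6*(2 + 0))*(-1/746) = (6*2)*(-1/746) = 12*(-1/746) = -6/373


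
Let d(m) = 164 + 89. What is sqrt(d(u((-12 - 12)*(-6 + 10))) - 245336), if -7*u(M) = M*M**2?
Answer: I*sqrt(245083) ≈ 495.06*I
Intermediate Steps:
u(M) = -M**3/7 (u(M) = -M*M**2/7 = -M**3/7)
d(m) = 253
sqrt(d(u((-12 - 12)*(-6 + 10))) - 245336) = sqrt(253 - 245336) = sqrt(-245083) = I*sqrt(245083)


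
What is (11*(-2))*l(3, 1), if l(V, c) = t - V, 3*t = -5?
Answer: 308/3 ≈ 102.67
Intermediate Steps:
t = -5/3 (t = (1/3)*(-5) = -5/3 ≈ -1.6667)
l(V, c) = -5/3 - V
(11*(-2))*l(3, 1) = (11*(-2))*(-5/3 - 1*3) = -22*(-5/3 - 3) = -22*(-14/3) = 308/3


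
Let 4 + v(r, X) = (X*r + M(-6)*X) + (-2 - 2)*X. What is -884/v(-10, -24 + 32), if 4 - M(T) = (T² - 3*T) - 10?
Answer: 221/109 ≈ 2.0275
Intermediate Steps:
M(T) = 14 - T² + 3*T (M(T) = 4 - ((T² - 3*T) - 10) = 4 - (-10 + T² - 3*T) = 4 + (10 - T² + 3*T) = 14 - T² + 3*T)
v(r, X) = -4 - 44*X + X*r (v(r, X) = -4 + ((X*r + (14 - 1*(-6)² + 3*(-6))*X) + (-2 - 2)*X) = -4 + ((X*r + (14 - 1*36 - 18)*X) - 4*X) = -4 + ((X*r + (14 - 36 - 18)*X) - 4*X) = -4 + ((X*r - 40*X) - 4*X) = -4 + ((-40*X + X*r) - 4*X) = -4 + (-44*X + X*r) = -4 - 44*X + X*r)
-884/v(-10, -24 + 32) = -884/(-4 - 44*(-24 + 32) + (-24 + 32)*(-10)) = -884/(-4 - 44*8 + 8*(-10)) = -884/(-4 - 352 - 80) = -884/(-436) = -884*(-1/436) = 221/109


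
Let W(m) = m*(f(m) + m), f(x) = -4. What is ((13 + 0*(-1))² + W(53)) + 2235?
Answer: 5001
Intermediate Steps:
W(m) = m*(-4 + m)
((13 + 0*(-1))² + W(53)) + 2235 = ((13 + 0*(-1))² + 53*(-4 + 53)) + 2235 = ((13 + 0)² + 53*49) + 2235 = (13² + 2597) + 2235 = (169 + 2597) + 2235 = 2766 + 2235 = 5001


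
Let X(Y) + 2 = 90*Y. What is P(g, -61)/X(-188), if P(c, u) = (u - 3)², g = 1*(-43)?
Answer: -2048/8461 ≈ -0.24205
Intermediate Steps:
g = -43
X(Y) = -2 + 90*Y
P(c, u) = (-3 + u)²
P(g, -61)/X(-188) = (-3 - 61)²/(-2 + 90*(-188)) = (-64)²/(-2 - 16920) = 4096/(-16922) = 4096*(-1/16922) = -2048/8461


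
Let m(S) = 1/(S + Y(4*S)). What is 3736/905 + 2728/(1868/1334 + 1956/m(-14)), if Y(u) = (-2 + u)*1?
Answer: 34929074508/8501027905 ≈ 4.1088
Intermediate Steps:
Y(u) = -2 + u
m(S) = 1/(-2 + 5*S) (m(S) = 1/(S + (-2 + 4*S)) = 1/(-2 + 5*S))
3736/905 + 2728/(1868/1334 + 1956/m(-14)) = 3736/905 + 2728/(1868/1334 + 1956/(1/(-2 + 5*(-14)))) = 3736*(1/905) + 2728/(1868*(1/1334) + 1956/(1/(-2 - 70))) = 3736/905 + 2728/(934/667 + 1956/(1/(-72))) = 3736/905 + 2728/(934/667 + 1956/(-1/72)) = 3736/905 + 2728/(934/667 + 1956*(-72)) = 3736/905 + 2728/(934/667 - 140832) = 3736/905 + 2728/(-93934010/667) = 3736/905 + 2728*(-667/93934010) = 3736/905 - 909788/46967005 = 34929074508/8501027905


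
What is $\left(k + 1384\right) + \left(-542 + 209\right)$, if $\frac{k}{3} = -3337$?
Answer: $-8960$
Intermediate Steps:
$k = -10011$ ($k = 3 \left(-3337\right) = -10011$)
$\left(k + 1384\right) + \left(-542 + 209\right) = \left(-10011 + 1384\right) + \left(-542 + 209\right) = -8627 - 333 = -8960$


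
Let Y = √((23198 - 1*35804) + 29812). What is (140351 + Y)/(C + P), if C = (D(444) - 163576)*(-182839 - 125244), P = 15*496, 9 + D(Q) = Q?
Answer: 140351/50260976143 + √17206/50260976143 ≈ 2.7951e-6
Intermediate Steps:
D(Q) = -9 + Q
Y = √17206 (Y = √((23198 - 35804) + 29812) = √(-12606 + 29812) = √17206 ≈ 131.17)
P = 7440
C = 50260968703 (C = ((-9 + 444) - 163576)*(-182839 - 125244) = (435 - 163576)*(-308083) = -163141*(-308083) = 50260968703)
(140351 + Y)/(C + P) = (140351 + √17206)/(50260968703 + 7440) = (140351 + √17206)/50260976143 = (140351 + √17206)*(1/50260976143) = 140351/50260976143 + √17206/50260976143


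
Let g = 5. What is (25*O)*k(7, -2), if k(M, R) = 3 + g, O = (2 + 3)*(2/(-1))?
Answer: -2000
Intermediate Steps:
O = -10 (O = 5*(2*(-1)) = 5*(-2) = -10)
k(M, R) = 8 (k(M, R) = 3 + 5 = 8)
(25*O)*k(7, -2) = (25*(-10))*8 = -250*8 = -2000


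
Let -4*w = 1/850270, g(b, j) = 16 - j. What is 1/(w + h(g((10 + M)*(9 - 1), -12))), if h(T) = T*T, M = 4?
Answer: 3401080/2666446719 ≈ 0.0012755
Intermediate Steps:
h(T) = T²
w = -1/3401080 (w = -¼/850270 = -¼*1/850270 = -1/3401080 ≈ -2.9402e-7)
1/(w + h(g((10 + M)*(9 - 1), -12))) = 1/(-1/3401080 + (16 - 1*(-12))²) = 1/(-1/3401080 + (16 + 12)²) = 1/(-1/3401080 + 28²) = 1/(-1/3401080 + 784) = 1/(2666446719/3401080) = 3401080/2666446719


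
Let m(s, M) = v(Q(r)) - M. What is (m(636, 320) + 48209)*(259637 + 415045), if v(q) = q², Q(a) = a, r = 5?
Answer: 32326713348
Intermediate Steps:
m(s, M) = 25 - M (m(s, M) = 5² - M = 25 - M)
(m(636, 320) + 48209)*(259637 + 415045) = ((25 - 1*320) + 48209)*(259637 + 415045) = ((25 - 320) + 48209)*674682 = (-295 + 48209)*674682 = 47914*674682 = 32326713348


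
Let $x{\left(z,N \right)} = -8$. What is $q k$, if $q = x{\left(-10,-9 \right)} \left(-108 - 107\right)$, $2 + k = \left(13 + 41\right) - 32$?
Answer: $34400$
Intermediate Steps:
$k = 20$ ($k = -2 + \left(\left(13 + 41\right) - 32\right) = -2 + \left(54 - 32\right) = -2 + 22 = 20$)
$q = 1720$ ($q = - 8 \left(-108 - 107\right) = \left(-8\right) \left(-215\right) = 1720$)
$q k = 1720 \cdot 20 = 34400$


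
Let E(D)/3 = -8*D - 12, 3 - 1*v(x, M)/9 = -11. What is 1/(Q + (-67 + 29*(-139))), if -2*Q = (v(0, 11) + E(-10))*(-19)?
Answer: -1/963 ≈ -0.0010384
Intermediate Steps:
v(x, M) = 126 (v(x, M) = 27 - 9*(-11) = 27 + 99 = 126)
E(D) = -36 - 24*D (E(D) = 3*(-8*D - 12) = 3*(-12 - 8*D) = -36 - 24*D)
Q = 3135 (Q = -(126 + (-36 - 24*(-10)))*(-19)/2 = -(126 + (-36 + 240))*(-19)/2 = -(126 + 204)*(-19)/2 = -165*(-19) = -½*(-6270) = 3135)
1/(Q + (-67 + 29*(-139))) = 1/(3135 + (-67 + 29*(-139))) = 1/(3135 + (-67 - 4031)) = 1/(3135 - 4098) = 1/(-963) = -1/963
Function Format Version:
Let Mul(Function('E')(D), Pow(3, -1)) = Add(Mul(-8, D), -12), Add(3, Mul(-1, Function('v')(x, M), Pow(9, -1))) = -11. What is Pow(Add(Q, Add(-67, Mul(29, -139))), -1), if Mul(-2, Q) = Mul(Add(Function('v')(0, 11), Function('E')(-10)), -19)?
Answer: Rational(-1, 963) ≈ -0.0010384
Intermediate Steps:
Function('v')(x, M) = 126 (Function('v')(x, M) = Add(27, Mul(-9, -11)) = Add(27, 99) = 126)
Function('E')(D) = Add(-36, Mul(-24, D)) (Function('E')(D) = Mul(3, Add(Mul(-8, D), -12)) = Mul(3, Add(-12, Mul(-8, D))) = Add(-36, Mul(-24, D)))
Q = 3135 (Q = Mul(Rational(-1, 2), Mul(Add(126, Add(-36, Mul(-24, -10))), -19)) = Mul(Rational(-1, 2), Mul(Add(126, Add(-36, 240)), -19)) = Mul(Rational(-1, 2), Mul(Add(126, 204), -19)) = Mul(Rational(-1, 2), Mul(330, -19)) = Mul(Rational(-1, 2), -6270) = 3135)
Pow(Add(Q, Add(-67, Mul(29, -139))), -1) = Pow(Add(3135, Add(-67, Mul(29, -139))), -1) = Pow(Add(3135, Add(-67, -4031)), -1) = Pow(Add(3135, -4098), -1) = Pow(-963, -1) = Rational(-1, 963)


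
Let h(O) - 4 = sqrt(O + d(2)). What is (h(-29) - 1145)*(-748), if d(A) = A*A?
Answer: 853468 - 3740*I ≈ 8.5347e+5 - 3740.0*I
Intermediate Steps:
d(A) = A**2
h(O) = 4 + sqrt(4 + O) (h(O) = 4 + sqrt(O + 2**2) = 4 + sqrt(O + 4) = 4 + sqrt(4 + O))
(h(-29) - 1145)*(-748) = ((4 + sqrt(4 - 29)) - 1145)*(-748) = ((4 + sqrt(-25)) - 1145)*(-748) = ((4 + 5*I) - 1145)*(-748) = (-1141 + 5*I)*(-748) = 853468 - 3740*I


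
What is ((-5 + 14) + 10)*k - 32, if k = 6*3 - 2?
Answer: 272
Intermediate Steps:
k = 16 (k = 18 - 2 = 16)
((-5 + 14) + 10)*k - 32 = ((-5 + 14) + 10)*16 - 32 = (9 + 10)*16 - 32 = 19*16 - 32 = 304 - 32 = 272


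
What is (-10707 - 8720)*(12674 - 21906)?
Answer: 179350064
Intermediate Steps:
(-10707 - 8720)*(12674 - 21906) = -19427*(-9232) = 179350064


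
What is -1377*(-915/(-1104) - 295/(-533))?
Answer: -373339125/196144 ≈ -1903.4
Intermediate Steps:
-1377*(-915/(-1104) - 295/(-533)) = -1377*(-915*(-1/1104) - 295*(-1/533)) = -1377*(305/368 + 295/533) = -1377*271125/196144 = -373339125/196144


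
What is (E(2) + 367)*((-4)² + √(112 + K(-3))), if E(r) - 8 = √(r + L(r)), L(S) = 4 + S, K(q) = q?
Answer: (16 + √109)*(375 + 2*√2) ≈ 9989.9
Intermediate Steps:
E(r) = 8 + √(4 + 2*r) (E(r) = 8 + √(r + (4 + r)) = 8 + √(4 + 2*r))
(E(2) + 367)*((-4)² + √(112 + K(-3))) = ((8 + √(4 + 2*2)) + 367)*((-4)² + √(112 - 3)) = ((8 + √(4 + 4)) + 367)*(16 + √109) = ((8 + √8) + 367)*(16 + √109) = ((8 + 2*√2) + 367)*(16 + √109) = (375 + 2*√2)*(16 + √109) = (16 + √109)*(375 + 2*√2)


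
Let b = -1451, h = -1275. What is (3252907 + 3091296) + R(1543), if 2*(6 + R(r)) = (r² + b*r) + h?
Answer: 12829075/2 ≈ 6.4145e+6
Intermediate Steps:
R(r) = -1287/2 + r²/2 - 1451*r/2 (R(r) = -6 + ((r² - 1451*r) - 1275)/2 = -6 + (-1275 + r² - 1451*r)/2 = -6 + (-1275/2 + r²/2 - 1451*r/2) = -1287/2 + r²/2 - 1451*r/2)
(3252907 + 3091296) + R(1543) = (3252907 + 3091296) + (-1287/2 + (½)*1543² - 1451/2*1543) = 6344203 + (-1287/2 + (½)*2380849 - 2238893/2) = 6344203 + (-1287/2 + 2380849/2 - 2238893/2) = 6344203 + 140669/2 = 12829075/2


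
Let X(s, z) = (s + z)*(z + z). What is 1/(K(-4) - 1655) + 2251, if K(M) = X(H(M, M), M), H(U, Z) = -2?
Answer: 3617356/1607 ≈ 2251.0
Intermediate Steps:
X(s, z) = 2*z*(s + z) (X(s, z) = (s + z)*(2*z) = 2*z*(s + z))
K(M) = 2*M*(-2 + M)
1/(K(-4) - 1655) + 2251 = 1/(2*(-4)*(-2 - 4) - 1655) + 2251 = 1/(2*(-4)*(-6) - 1655) + 2251 = 1/(48 - 1655) + 2251 = 1/(-1607) + 2251 = -1/1607 + 2251 = 3617356/1607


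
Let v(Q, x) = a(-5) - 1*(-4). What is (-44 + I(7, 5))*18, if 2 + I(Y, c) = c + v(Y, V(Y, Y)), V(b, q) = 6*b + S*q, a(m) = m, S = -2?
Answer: -756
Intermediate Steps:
V(b, q) = -2*q + 6*b (V(b, q) = 6*b - 2*q = -2*q + 6*b)
v(Q, x) = -1 (v(Q, x) = -5 - 1*(-4) = -5 + 4 = -1)
I(Y, c) = -3 + c (I(Y, c) = -2 + (c - 1) = -2 + (-1 + c) = -3 + c)
(-44 + I(7, 5))*18 = (-44 + (-3 + 5))*18 = (-44 + 2)*18 = -42*18 = -756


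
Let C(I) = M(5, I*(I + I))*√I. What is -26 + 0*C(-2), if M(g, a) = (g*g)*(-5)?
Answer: -26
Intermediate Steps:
M(g, a) = -5*g² (M(g, a) = g²*(-5) = -5*g²)
C(I) = -125*√I (C(I) = (-5*5²)*√I = (-5*25)*√I = -125*√I)
-26 + 0*C(-2) = -26 + 0*(-125*I*√2) = -26 + 0 = -26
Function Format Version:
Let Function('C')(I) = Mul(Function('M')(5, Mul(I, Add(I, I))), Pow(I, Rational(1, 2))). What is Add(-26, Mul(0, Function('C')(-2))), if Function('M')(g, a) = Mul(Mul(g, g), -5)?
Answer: -26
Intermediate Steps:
Function('M')(g, a) = Mul(-5, Pow(g, 2)) (Function('M')(g, a) = Mul(Pow(g, 2), -5) = Mul(-5, Pow(g, 2)))
Function('C')(I) = Mul(-125, Pow(I, Rational(1, 2))) (Function('C')(I) = Mul(Mul(-5, Pow(5, 2)), Pow(I, Rational(1, 2))) = Mul(Mul(-5, 25), Pow(I, Rational(1, 2))) = Mul(-125, Pow(I, Rational(1, 2))))
Add(-26, Mul(0, Function('C')(-2))) = Add(-26, Mul(0, Mul(-125, Pow(-2, Rational(1, 2))))) = Add(-26, Mul(0, Mul(-125, Mul(I, Pow(2, Rational(1, 2)))))) = Add(-26, Mul(0, Mul(-125, I, Pow(2, Rational(1, 2))))) = Add(-26, 0) = -26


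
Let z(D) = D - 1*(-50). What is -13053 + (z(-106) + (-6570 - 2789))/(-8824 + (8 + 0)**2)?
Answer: -22866973/1752 ≈ -13052.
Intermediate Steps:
z(D) = 50 + D (z(D) = D + 50 = 50 + D)
-13053 + (z(-106) + (-6570 - 2789))/(-8824 + (8 + 0)**2) = -13053 + ((50 - 106) + (-6570 - 2789))/(-8824 + (8 + 0)**2) = -13053 + (-56 - 9359)/(-8824 + 8**2) = -13053 - 9415/(-8824 + 64) = -13053 - 9415/(-8760) = -13053 - 9415*(-1/8760) = -13053 + 1883/1752 = -22866973/1752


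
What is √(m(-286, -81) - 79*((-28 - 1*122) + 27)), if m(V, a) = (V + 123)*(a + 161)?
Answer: I*√3323 ≈ 57.645*I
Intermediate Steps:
m(V, a) = (123 + V)*(161 + a)
√(m(-286, -81) - 79*((-28 - 1*122) + 27)) = √((19803 + 123*(-81) + 161*(-286) - 286*(-81)) - 79*((-28 - 1*122) + 27)) = √((19803 - 9963 - 46046 + 23166) - 79*((-28 - 122) + 27)) = √(-13040 - 79*(-150 + 27)) = √(-13040 - 79*(-123)) = √(-13040 + 9717) = √(-3323) = I*√3323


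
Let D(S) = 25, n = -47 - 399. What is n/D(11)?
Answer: -446/25 ≈ -17.840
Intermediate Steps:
n = -446
n/D(11) = -446/25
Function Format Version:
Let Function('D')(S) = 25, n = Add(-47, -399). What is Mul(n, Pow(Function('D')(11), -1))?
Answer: Rational(-446, 25) ≈ -17.840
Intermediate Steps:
n = -446
Mul(n, Pow(Function('D')(11), -1)) = Mul(-446, Pow(25, -1)) = Mul(-446, Rational(1, 25)) = Rational(-446, 25)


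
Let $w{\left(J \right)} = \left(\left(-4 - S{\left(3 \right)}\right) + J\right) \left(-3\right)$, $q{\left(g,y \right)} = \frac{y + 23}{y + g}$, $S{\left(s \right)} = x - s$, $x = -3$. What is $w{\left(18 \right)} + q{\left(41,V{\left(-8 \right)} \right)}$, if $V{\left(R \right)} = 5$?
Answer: $- \frac{1366}{23} \approx -59.391$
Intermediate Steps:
$S{\left(s \right)} = -3 - s$
$q{\left(g,y \right)} = \frac{23 + y}{g + y}$
$w{\left(J \right)} = -6 - 3 J$ ($w{\left(J \right)} = \left(\left(-4 - \left(-3 - 3\right)\right) + J\right) \left(-3\right) = \left(\left(-4 - -6\right) + J\right) \left(-3\right) = \left(\left(-4 + 6\right) + J\right) \left(-3\right) = \left(2 + J\right) \left(-3\right) = -6 - 3 J$)
$w{\left(18 \right)} + q{\left(41,V{\left(-8 \right)} \right)} = \left(-6 - 54\right) + \frac{23 + 5}{41 + 5} = \left(-6 - 54\right) + \frac{1}{46} \cdot 28 = -60 + \frac{1}{46} \cdot 28 = -60 + \frac{14}{23} = - \frac{1366}{23}$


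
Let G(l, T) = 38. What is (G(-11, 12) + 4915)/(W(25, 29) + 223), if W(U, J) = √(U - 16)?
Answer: 4953/226 ≈ 21.916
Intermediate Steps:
W(U, J) = √(-16 + U)
(G(-11, 12) + 4915)/(W(25, 29) + 223) = (38 + 4915)/(√(-16 + 25) + 223) = 4953/(√9 + 223) = 4953/(3 + 223) = 4953/226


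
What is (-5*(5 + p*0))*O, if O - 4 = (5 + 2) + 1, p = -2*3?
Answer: -300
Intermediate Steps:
p = -6
O = 12 (O = 4 + ((5 + 2) + 1) = 4 + (7 + 1) = 4 + 8 = 12)
(-5*(5 + p*0))*O = -5*(5 - 6*0)*12 = -5*(5 + 0)*12 = -5*5*12 = -25*12 = -300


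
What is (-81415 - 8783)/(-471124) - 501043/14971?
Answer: -117351514037/3526598702 ≈ -33.276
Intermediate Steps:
(-81415 - 8783)/(-471124) - 501043/14971 = -90198*(-1/471124) - 501043*1/14971 = 45099/235562 - 501043/14971 = -117351514037/3526598702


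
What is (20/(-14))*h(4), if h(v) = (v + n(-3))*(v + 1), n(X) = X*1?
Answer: -50/7 ≈ -7.1429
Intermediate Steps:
n(X) = X
h(v) = (1 + v)*(-3 + v) (h(v) = (v - 3)*(v + 1) = (-3 + v)*(1 + v) = (1 + v)*(-3 + v))
(20/(-14))*h(4) = (20/(-14))*(-3 + 4² - 2*4) = (20*(-1/14))*(-3 + 16 - 8) = -10/7*5 = -50/7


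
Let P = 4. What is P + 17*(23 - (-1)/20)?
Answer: 7917/20 ≈ 395.85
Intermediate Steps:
P + 17*(23 - (-1)/20) = 4 + 17*(23 - (-1)/20) = 4 + 17*(23 - 1*(-1/20)) = 4 + 17*(23 + 1/20) = 4 + 17*(461/20) = 4 + 7837/20 = 7917/20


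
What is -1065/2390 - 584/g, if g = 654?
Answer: -209227/156306 ≈ -1.3386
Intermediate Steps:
-1065/2390 - 584/g = -1065/2390 - 584/654 = -1065*1/2390 - 584*1/654 = -213/478 - 292/327 = -209227/156306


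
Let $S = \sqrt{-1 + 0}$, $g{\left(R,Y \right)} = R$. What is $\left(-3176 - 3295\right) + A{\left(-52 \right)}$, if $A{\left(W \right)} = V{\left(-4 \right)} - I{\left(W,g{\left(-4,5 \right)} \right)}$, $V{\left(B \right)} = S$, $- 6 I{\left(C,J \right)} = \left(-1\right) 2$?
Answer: $- \frac{19414}{3} + i \approx -6471.3 + 1.0 i$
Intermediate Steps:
$I{\left(C,J \right)} = \frac{1}{3}$ ($I{\left(C,J \right)} = - \frac{\left(-1\right) 2}{6} = \left(- \frac{1}{6}\right) \left(-2\right) = \frac{1}{3}$)
$S = i$ ($S = \sqrt{-1} = i \approx 1.0 i$)
$V{\left(B \right)} = i$
$A{\left(W \right)} = - \frac{1}{3} + i$ ($A{\left(W \right)} = i - \frac{1}{3} = - \frac{1}{3} + i$)
$\left(-3176 - 3295\right) + A{\left(-52 \right)} = \left(-3176 - 3295\right) - \left(\frac{1}{3} - i\right) = -6471 - \left(\frac{1}{3} - i\right) = - \frac{19414}{3} + i$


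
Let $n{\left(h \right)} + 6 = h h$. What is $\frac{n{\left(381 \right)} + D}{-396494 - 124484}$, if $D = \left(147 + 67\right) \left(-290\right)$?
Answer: $- \frac{83095}{520978} \approx -0.1595$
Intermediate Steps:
$n{\left(h \right)} = -6 + h^{2}$ ($n{\left(h \right)} = -6 + h h = -6 + h^{2}$)
$D = -62060$ ($D = 214 \left(-290\right) = -62060$)
$\frac{n{\left(381 \right)} + D}{-396494 - 124484} = \frac{\left(-6 + 381^{2}\right) - 62060}{-396494 - 124484} = \frac{\left(-6 + 145161\right) - 62060}{-520978} = \left(145155 - 62060\right) \left(- \frac{1}{520978}\right) = 83095 \left(- \frac{1}{520978}\right) = - \frac{83095}{520978}$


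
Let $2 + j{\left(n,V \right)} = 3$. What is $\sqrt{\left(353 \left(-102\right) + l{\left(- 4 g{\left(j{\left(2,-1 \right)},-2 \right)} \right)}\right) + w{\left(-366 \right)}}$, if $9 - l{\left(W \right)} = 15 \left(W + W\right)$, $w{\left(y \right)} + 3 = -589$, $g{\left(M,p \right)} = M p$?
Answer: $i \sqrt{36829} \approx 191.91 i$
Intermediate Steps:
$j{\left(n,V \right)} = 1$ ($j{\left(n,V \right)} = -2 + 3 = 1$)
$w{\left(y \right)} = -592$ ($w{\left(y \right)} = -3 - 589 = -592$)
$l{\left(W \right)} = 9 - 30 W$ ($l{\left(W \right)} = 9 - 15 \left(W + W\right) = 9 - 15 \cdot 2 W = 9 - 30 W$)
$\sqrt{\left(353 \left(-102\right) + l{\left(- 4 g{\left(j{\left(2,-1 \right)},-2 \right)} \right)}\right) + w{\left(-366 \right)}} = \sqrt{\left(353 \left(-102\right) + \left(9 - 30 \left(- 4 \cdot 1 \left(-2\right)\right)\right)\right) - 592} = \sqrt{\left(-36006 + \left(9 - 30 \left(\left(-4\right) \left(-2\right)\right)\right)\right) - 592} = \sqrt{\left(-36006 + \left(9 - 240\right)\right) - 592} = \sqrt{\left(-36006 - 231\right) - 592} = \sqrt{-36237 - 592} = \sqrt{-36829} = i \sqrt{36829}$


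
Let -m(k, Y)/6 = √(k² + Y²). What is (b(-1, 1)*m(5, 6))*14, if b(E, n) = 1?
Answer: -84*√61 ≈ -656.06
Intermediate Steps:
m(k, Y) = -6*√(Y² + k²) (m(k, Y) = -6*√(k² + Y²) = -6*√(Y² + k²))
(b(-1, 1)*m(5, 6))*14 = (1*(-6*√(6² + 5²)))*14 = (1*(-6*√(36 + 25)))*14 = (1*(-6*√61))*14 = -6*√61*14 = -84*√61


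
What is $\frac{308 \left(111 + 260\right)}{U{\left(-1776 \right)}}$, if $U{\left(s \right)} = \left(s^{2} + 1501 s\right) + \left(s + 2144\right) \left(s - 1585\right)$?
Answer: $- \frac{28567}{187112} \approx -0.15267$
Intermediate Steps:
$U{\left(s \right)} = s^{2} + 1501 s + \left(-1585 + s\right) \left(2144 + s\right)$ ($U{\left(s \right)} = \left(s^{2} + 1501 s\right) + \left(2144 + s\right) \left(-1585 + s\right) = \left(s^{2} + 1501 s\right) + \left(-1585 + s\right) \left(2144 + s\right) = s^{2} + 1501 s + \left(-1585 + s\right) \left(2144 + s\right)$)
$\frac{308 \left(111 + 260\right)}{U{\left(-1776 \right)}} = \frac{308 \left(111 + 260\right)}{-3398240 + 2 \left(-1776\right)^{2} + 2060 \left(-1776\right)} = \frac{308 \cdot 371}{-3398240 + 2 \cdot 3154176 - 3658560} = \frac{114268}{-3398240 + 6308352 - 3658560} = \frac{114268}{-748448} = 114268 \left(- \frac{1}{748448}\right) = - \frac{28567}{187112}$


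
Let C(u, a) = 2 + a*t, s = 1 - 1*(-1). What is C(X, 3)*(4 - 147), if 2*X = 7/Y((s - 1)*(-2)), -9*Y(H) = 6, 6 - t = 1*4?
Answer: -1144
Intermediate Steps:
s = 2 (s = 1 + 1 = 2)
t = 2 (t = 6 - 4 = 2)
Y(H) = -⅔ (Y(H) = -⅑*6 = -⅔)
X = -21/4 (X = (7/(-⅔))/2 = (7*(-3/2))/2 = (½)*(-21/2) = -21/4 ≈ -5.2500)
C(u, a) = 2 + 2*a (C(u, a) = 2 + a*2 = 2 + 2*a)
C(X, 3)*(4 - 147) = (2 + 2*3)*(4 - 147) = (2 + 6)*(-143) = 8*(-143) = -1144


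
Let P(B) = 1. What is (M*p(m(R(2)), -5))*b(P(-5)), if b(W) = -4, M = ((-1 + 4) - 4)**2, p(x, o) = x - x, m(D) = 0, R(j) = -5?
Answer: 0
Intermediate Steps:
p(x, o) = 0
M = 1 (M = (3 - 4)**2 = (-1)**2 = 1)
(M*p(m(R(2)), -5))*b(P(-5)) = (1*0)*(-4) = 0*(-4) = 0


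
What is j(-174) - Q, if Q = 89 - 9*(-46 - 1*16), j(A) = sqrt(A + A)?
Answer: -647 + 2*I*sqrt(87) ≈ -647.0 + 18.655*I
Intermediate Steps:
j(A) = sqrt(2)*sqrt(A) (j(A) = sqrt(2*A) = sqrt(2)*sqrt(A))
Q = 647 (Q = 89 - 9*(-46 - 16) = 89 - 9*(-62) = 89 + 558 = 647)
j(-174) - Q = sqrt(2)*sqrt(-174) - 1*647 = sqrt(2)*(I*sqrt(174)) - 647 = 2*I*sqrt(87) - 647 = -647 + 2*I*sqrt(87)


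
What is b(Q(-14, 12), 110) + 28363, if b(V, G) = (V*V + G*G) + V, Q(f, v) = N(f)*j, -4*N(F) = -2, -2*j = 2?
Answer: 161851/4 ≈ 40463.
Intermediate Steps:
j = -1 (j = -½*2 = -1)
N(F) = ½ (N(F) = -¼*(-2) = ½)
Q(f, v) = -½ (Q(f, v) = (½)*(-1) = -½)
b(V, G) = V + G² + V² (b(V, G) = (V² + G²) + V = (G² + V²) + V = V + G² + V²)
b(Q(-14, 12), 110) + 28363 = (-½ + 110² + (-½)²) + 28363 = (-½ + 12100 + ¼) + 28363 = 48399/4 + 28363 = 161851/4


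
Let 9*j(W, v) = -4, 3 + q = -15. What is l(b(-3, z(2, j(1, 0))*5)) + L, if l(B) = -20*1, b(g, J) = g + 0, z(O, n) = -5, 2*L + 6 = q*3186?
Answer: -28697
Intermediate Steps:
q = -18 (q = -3 - 15 = -18)
j(W, v) = -4/9 (j(W, v) = (⅑)*(-4) = -4/9)
L = -28677 (L = -3 + (-18*3186)/2 = -3 + (½)*(-57348) = -3 - 28674 = -28677)
b(g, J) = g
l(B) = -20
l(b(-3, z(2, j(1, 0))*5)) + L = -20 - 28677 = -28697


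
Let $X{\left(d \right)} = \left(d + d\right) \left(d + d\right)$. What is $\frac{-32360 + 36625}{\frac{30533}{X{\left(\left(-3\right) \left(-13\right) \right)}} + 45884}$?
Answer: $\frac{25948260}{279188789} \approx 0.092942$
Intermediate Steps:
$X{\left(d \right)} = 4 d^{2}$ ($X{\left(d \right)} = 2 d 2 d = 4 d^{2}$)
$\frac{-32360 + 36625}{\frac{30533}{X{\left(\left(-3\right) \left(-13\right) \right)}} + 45884} = \frac{-32360 + 36625}{\frac{30533}{4 \left(\left(-3\right) \left(-13\right)\right)^{2}} + 45884} = \frac{4265}{\frac{30533}{4 \cdot 39^{2}} + 45884} = \frac{4265}{\frac{30533}{4 \cdot 1521} + 45884} = \frac{4265}{\frac{30533}{6084} + 45884} = \frac{4265}{\frac{279188789}{6084}} = 4265 \cdot \frac{6084}{279188789} = \frac{25948260}{279188789}$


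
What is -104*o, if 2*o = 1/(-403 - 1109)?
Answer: 13/378 ≈ 0.034392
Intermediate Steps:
o = -1/3024 (o = 1/(2*(-403 - 1109)) = (1/2)/(-1512) = (1/2)*(-1/1512) = -1/3024 ≈ -0.00033069)
-104*o = -104*(-1/3024) = 13/378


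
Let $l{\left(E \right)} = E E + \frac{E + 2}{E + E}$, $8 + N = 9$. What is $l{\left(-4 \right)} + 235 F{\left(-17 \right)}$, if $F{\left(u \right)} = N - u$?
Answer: $\frac{16985}{4} \approx 4246.3$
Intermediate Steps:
$N = 1$ ($N = -8 + 9 = 1$)
$F{\left(u \right)} = 1 - u$
$l{\left(E \right)} = E^{2} + \frac{2 + E}{2 E}$
$l{\left(-4 \right)} + 235 F{\left(-17 \right)} = \frac{1 + \left(-4\right)^{3} + \frac{1}{2} \left(-4\right)}{-4} + 235 \left(1 - -17\right) = - \frac{1 - 64 - 2}{4} + 235 \left(1 + 17\right) = \left(- \frac{1}{4}\right) \left(-65\right) + 235 \cdot 18 = \frac{65}{4} + 4230 = \frac{16985}{4}$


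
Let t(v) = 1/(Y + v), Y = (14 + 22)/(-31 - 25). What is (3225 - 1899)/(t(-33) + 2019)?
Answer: 624546/950935 ≈ 0.65677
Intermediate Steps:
Y = -9/14 (Y = 36/(-56) = 36*(-1/56) = -9/14 ≈ -0.64286)
t(v) = 1/(-9/14 + v)
(3225 - 1899)/(t(-33) + 2019) = (3225 - 1899)/(14/(-9 + 14*(-33)) + 2019) = 1326/(14/(-9 - 462) + 2019) = 1326/(14/(-471) + 2019) = 1326/(14*(-1/471) + 2019) = 1326/(-14/471 + 2019) = 1326/(950935/471) = 1326*(471/950935) = 624546/950935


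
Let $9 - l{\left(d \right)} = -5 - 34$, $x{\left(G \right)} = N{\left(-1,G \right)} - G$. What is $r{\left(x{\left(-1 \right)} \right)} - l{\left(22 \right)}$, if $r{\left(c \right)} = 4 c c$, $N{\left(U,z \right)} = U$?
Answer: $-48$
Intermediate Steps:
$x{\left(G \right)} = -1 - G$
$l{\left(d \right)} = 48$ ($l{\left(d \right)} = 9 - \left(-5 - 34\right) = 9 - -39 = 9 + 39 = 48$)
$r{\left(c \right)} = 4 c^{2}$
$r{\left(x{\left(-1 \right)} \right)} - l{\left(22 \right)} = 4 \left(-1 - -1\right)^{2} - 48 = 4 \left(-1 + 1\right)^{2} - 48 = 4 \cdot 0^{2} - 48 = 4 \cdot 0 - 48 = 0 - 48 = -48$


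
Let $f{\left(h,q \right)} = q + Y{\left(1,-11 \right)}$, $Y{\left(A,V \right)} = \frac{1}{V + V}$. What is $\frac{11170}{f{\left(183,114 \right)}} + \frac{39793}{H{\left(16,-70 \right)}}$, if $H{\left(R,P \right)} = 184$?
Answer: $\frac{274059}{872} \approx 314.29$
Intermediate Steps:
$Y{\left(A,V \right)} = \frac{1}{2 V}$
$f{\left(h,q \right)} = - \frac{1}{22} + q$ ($f{\left(h,q \right)} = q + \frac{1}{2 \left(-11\right)} = q + \frac{1}{2} \left(- \frac{1}{11}\right) = q - \frac{1}{22} = - \frac{1}{22} + q$)
$\frac{11170}{f{\left(183,114 \right)}} + \frac{39793}{H{\left(16,-70 \right)}} = \frac{11170}{- \frac{1}{22} + 114} + \frac{39793}{184} = \frac{11170}{\frac{2507}{22}} + 39793 \cdot \frac{1}{184} = 11170 \cdot \frac{22}{2507} + \frac{39793}{184} = \frac{245740}{2507} + \frac{39793}{184} = \frac{274059}{872}$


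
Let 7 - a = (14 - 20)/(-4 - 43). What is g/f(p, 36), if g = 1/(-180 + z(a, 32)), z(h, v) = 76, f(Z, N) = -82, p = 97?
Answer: 1/8528 ≈ 0.00011726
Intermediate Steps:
a = 323/47 (a = 7 - (14 - 20)/(-4 - 43) = 7 - (-6)/(-47) = 7 - (-6)*(-1)/47 = 7 - 1*6/47 = 7 - 6/47 = 323/47 ≈ 6.8723)
g = -1/104 (g = 1/(-180 + 76) = 1/(-104) = -1/104 ≈ -0.0096154)
g/f(p, 36) = -1/104/(-82) = -1/104*(-1/82) = 1/8528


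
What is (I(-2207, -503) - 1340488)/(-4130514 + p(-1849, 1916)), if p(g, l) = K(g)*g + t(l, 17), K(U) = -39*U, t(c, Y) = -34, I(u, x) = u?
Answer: 1342695/137463787 ≈ 0.0097676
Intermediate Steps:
p(g, l) = -34 - 39*g² (p(g, l) = (-39*g)*g - 34 = -39*g² - 34 = -34 - 39*g²)
(I(-2207, -503) - 1340488)/(-4130514 + p(-1849, 1916)) = (-2207 - 1340488)/(-4130514 + (-34 - 39*(-1849)²)) = -1342695/(-4130514 + (-34 - 39*3418801)) = -1342695/(-4130514 + (-34 - 133333239)) = -1342695/(-4130514 - 133333273) = -1342695/(-137463787) = -1342695*(-1/137463787) = 1342695/137463787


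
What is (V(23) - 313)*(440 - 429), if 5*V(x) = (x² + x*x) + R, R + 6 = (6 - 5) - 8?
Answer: -1144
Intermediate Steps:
R = -13 (R = -6 + ((6 - 5) - 8) = -6 + (1 - 8) = -6 - 7 = -13)
V(x) = -13/5 + 2*x²/5 (V(x) = ((x² + x*x) - 13)/5 = ((x² + x²) - 13)/5 = (2*x² - 13)/5 = (-13 + 2*x²)/5 = -13/5 + 2*x²/5)
(V(23) - 313)*(440 - 429) = ((-13/5 + (⅖)*23²) - 313)*(440 - 429) = ((-13/5 + (⅖)*529) - 313)*11 = ((-13/5 + 1058/5) - 313)*11 = (209 - 313)*11 = -104*11 = -1144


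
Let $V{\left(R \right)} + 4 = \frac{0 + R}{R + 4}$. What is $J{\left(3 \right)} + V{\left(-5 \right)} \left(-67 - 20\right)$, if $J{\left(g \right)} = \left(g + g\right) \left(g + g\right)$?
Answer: $-51$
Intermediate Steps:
$J{\left(g \right)} = 4 g^{2}$ ($J{\left(g \right)} = 2 g 2 g = 4 g^{2}$)
$V{\left(R \right)} = -4 + \frac{R}{4 + R}$ ($V{\left(R \right)} = -4 + \frac{0 + R}{R + 4} = -4 + \frac{R}{4 + R}$)
$J{\left(3 \right)} + V{\left(-5 \right)} \left(-67 - 20\right) = 4 \cdot 3^{2} + \frac{-16 - -15}{4 - 5} \left(-67 - 20\right) = 4 \cdot 9 + \frac{-16 + 15}{-1} \left(-67 - 20\right) = 36 + \left(-1\right) \left(-1\right) \left(-87\right) = 36 + 1 \left(-87\right) = 36 - 87 = -51$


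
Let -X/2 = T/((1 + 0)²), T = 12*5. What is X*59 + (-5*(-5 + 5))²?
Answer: -7080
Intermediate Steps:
T = 60
X = -120 (X = -120/((1 + 0)²) = -120/(1²) = -120/1 = -120 ≈ -120.00)
X*59 + (-5*(-5 + 5))² = -120*59 + (-5*(-5 + 5))² = -7080 + (-5*0)² = -7080 + 0² = -7080 + 0 = -7080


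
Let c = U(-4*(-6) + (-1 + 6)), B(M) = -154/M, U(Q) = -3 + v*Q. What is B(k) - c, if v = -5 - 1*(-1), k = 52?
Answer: 3017/26 ≈ 116.04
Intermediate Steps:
v = -4 (v = -5 + 1 = -4)
U(Q) = -3 - 4*Q
c = -119 (c = -3 - 4*(-4*(-6) + (-1 + 6)) = -3 - 4*(24 + 5) = -3 - 4*29 = -3 - 116 = -119)
B(k) - c = -154/52 - 1*(-119) = -154*1/52 + 119 = -77/26 + 119 = 3017/26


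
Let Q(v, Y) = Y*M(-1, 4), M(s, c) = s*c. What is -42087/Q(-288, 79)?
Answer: 42087/316 ≈ 133.19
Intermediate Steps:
M(s, c) = c*s
Q(v, Y) = -4*Y (Q(v, Y) = Y*(4*(-1)) = Y*(-4) = -4*Y)
-42087/Q(-288, 79) = -42087/((-4*79)) = -42087/(-316) = -42087*(-1/316) = 42087/316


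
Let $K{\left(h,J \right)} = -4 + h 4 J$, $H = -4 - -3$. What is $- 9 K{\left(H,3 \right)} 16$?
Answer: $2304$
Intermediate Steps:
$H = -1$ ($H = -4 + 3 = -1$)
$K{\left(h,J \right)} = -4 + 4 J h$
$- 9 K{\left(H,3 \right)} 16 = - 9 \left(-4 + 4 \cdot 3 \left(-1\right)\right) 16 = - 9 \left(-4 - 12\right) 16 = \left(-9\right) \left(-16\right) 16 = 144 \cdot 16 = 2304$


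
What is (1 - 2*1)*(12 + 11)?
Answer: -23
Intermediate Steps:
(1 - 2*1)*(12 + 11) = (1 - 2)*23 = -1*23 = -23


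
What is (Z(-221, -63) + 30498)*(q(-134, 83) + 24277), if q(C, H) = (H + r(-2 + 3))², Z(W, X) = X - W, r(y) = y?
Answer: 960544448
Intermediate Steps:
q(C, H) = (1 + H)² (q(C, H) = (H + (-2 + 3))² = (H + 1)² = (1 + H)²)
(Z(-221, -63) + 30498)*(q(-134, 83) + 24277) = ((-63 - 1*(-221)) + 30498)*((1 + 83)² + 24277) = ((-63 + 221) + 30498)*(84² + 24277) = (158 + 30498)*(7056 + 24277) = 30656*31333 = 960544448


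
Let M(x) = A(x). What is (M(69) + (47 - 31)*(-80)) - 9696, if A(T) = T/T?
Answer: -10975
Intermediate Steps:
A(T) = 1
M(x) = 1
(M(69) + (47 - 31)*(-80)) - 9696 = (1 + (47 - 31)*(-80)) - 9696 = (1 + 16*(-80)) - 9696 = (1 - 1280) - 9696 = -1279 - 9696 = -10975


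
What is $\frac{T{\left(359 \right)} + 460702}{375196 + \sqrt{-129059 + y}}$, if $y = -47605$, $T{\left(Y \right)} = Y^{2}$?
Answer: $\frac{55302295817}{35193053770} - \frac{589583 i \sqrt{44166}}{70386107540} \approx 1.5714 - 0.0017604 i$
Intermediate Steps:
$\frac{T{\left(359 \right)} + 460702}{375196 + \sqrt{-129059 + y}} = \frac{359^{2} + 460702}{375196 + \sqrt{-129059 - 47605}} = \frac{128881 + 460702}{375196 + \sqrt{-176664}} = \frac{589583}{375196 + 2 i \sqrt{44166}}$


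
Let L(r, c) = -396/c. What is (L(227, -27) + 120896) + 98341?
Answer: 657755/3 ≈ 2.1925e+5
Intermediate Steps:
(L(227, -27) + 120896) + 98341 = (-396/(-27) + 120896) + 98341 = (-396*(-1/27) + 120896) + 98341 = (44/3 + 120896) + 98341 = 362732/3 + 98341 = 657755/3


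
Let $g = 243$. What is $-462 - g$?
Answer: $-705$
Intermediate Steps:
$-462 - g = -462 - 243 = -705$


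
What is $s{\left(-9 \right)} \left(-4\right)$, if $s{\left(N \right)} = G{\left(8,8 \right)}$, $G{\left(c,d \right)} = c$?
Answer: $-32$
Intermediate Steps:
$s{\left(N \right)} = 8$
$s{\left(-9 \right)} \left(-4\right) = 8 \left(-4\right) = -32$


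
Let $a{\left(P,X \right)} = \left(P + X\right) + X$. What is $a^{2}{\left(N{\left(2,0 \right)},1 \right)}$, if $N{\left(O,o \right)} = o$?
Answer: $4$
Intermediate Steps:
$a{\left(P,X \right)} = P + 2 X$
$a^{2}{\left(N{\left(2,0 \right)},1 \right)} = \left(0 + 2 \cdot 1\right)^{2} = \left(0 + 2\right)^{2} = 2^{2} = 4$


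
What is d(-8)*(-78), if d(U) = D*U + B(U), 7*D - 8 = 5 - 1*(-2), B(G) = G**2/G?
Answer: 13728/7 ≈ 1961.1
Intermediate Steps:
B(G) = G
D = 15/7 (D = 8/7 + (5 - 1*(-2))/7 = 8/7 + (5 + 2)/7 = 8/7 + (1/7)*7 = 8/7 + 1 = 15/7 ≈ 2.1429)
d(U) = 22*U/7 (d(U) = 15*U/7 + U = 22*U/7)
d(-8)*(-78) = ((22/7)*(-8))*(-78) = -176/7*(-78) = 13728/7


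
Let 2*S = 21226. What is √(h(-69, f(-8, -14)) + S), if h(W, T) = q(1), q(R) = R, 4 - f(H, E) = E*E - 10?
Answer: √10614 ≈ 103.02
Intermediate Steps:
f(H, E) = 14 - E² (f(H, E) = 4 - (E*E - 10) = 4 - (E² - 10) = 4 - (-10 + E²) = 4 + (10 - E²) = 14 - E²)
S = 10613 (S = (½)*21226 = 10613)
h(W, T) = 1
√(h(-69, f(-8, -14)) + S) = √(1 + 10613) = √10614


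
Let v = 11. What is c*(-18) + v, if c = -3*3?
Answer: 173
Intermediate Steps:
c = -9
c*(-18) + v = -9*(-18) + 11 = 162 + 11 = 173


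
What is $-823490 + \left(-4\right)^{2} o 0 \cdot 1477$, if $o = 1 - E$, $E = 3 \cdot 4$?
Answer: $-823490$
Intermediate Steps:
$E = 12$
$o = -11$ ($o = 1 - 12 = -11$)
$-823490 + \left(-4\right)^{2} o 0 \cdot 1477 = -823490 + \left(-4\right)^{2} \left(-11\right) 0 \cdot 1477 = -823490 + 16 \left(-11\right) 0 \cdot 1477 = -823490 + \left(-176\right) 0 \cdot 1477 = -823490 + 0 \cdot 1477 = -823490 + 0 = -823490$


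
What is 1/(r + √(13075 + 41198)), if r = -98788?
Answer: -98788/9759014671 - √54273/9759014671 ≈ -1.0147e-5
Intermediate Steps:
1/(r + √(13075 + 41198)) = 1/(-98788 + √(13075 + 41198)) = 1/(-98788 + √54273)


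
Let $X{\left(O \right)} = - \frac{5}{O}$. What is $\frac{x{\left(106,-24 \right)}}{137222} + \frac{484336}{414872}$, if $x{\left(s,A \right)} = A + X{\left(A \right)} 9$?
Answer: $\frac{66452375549}{56929565584} \approx 1.1673$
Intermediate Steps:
$x{\left(s,A \right)} = A - \frac{45}{A}$ ($x{\left(s,A \right)} = A + - \frac{5}{A} 9 = A - \frac{45}{A}$)
$\frac{x{\left(106,-24 \right)}}{137222} + \frac{484336}{414872} = \frac{-24 - \frac{45}{-24}}{137222} + \frac{484336}{414872} = \left(-24 - - \frac{15}{8}\right) \frac{1}{137222} + 484336 \cdot \frac{1}{414872} = \left(-24 + \frac{15}{8}\right) \frac{1}{137222} + \frac{60542}{51859} = \left(- \frac{177}{8}\right) \frac{1}{137222} + \frac{60542}{51859} = - \frac{177}{1097776} + \frac{60542}{51859} = \frac{66452375549}{56929565584}$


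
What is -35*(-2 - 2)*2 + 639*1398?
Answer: 893602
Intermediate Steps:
-35*(-2 - 2)*2 + 639*1398 = -(-140)*2 + 893322 = -35*(-8) + 893322 = 280 + 893322 = 893602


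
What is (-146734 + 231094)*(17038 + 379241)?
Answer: 33430096440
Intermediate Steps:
(-146734 + 231094)*(17038 + 379241) = 84360*396279 = 33430096440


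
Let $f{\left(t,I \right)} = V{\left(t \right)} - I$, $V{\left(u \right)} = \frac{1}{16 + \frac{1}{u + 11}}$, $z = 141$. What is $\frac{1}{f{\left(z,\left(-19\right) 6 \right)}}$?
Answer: $\frac{2433}{277514} \approx 0.0087671$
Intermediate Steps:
$V{\left(u \right)} = \frac{1}{16 + \frac{1}{11 + u}}$
$f{\left(t,I \right)} = - I + \frac{11 + t}{177 + 16 t}$ ($f{\left(t,I \right)} = \frac{11 + t}{177 + 16 t} - I = - I + \frac{11 + t}{177 + 16 t}$)
$\frac{1}{f{\left(z,\left(-19\right) 6 \right)}} = \frac{1}{\frac{1}{177 + 16 \cdot 141} \left(11 + 141 - \left(-19\right) 6 \left(177 + 16 \cdot 141\right)\right)} = \frac{1}{\frac{1}{177 + 2256} \left(11 + 141 - - 114 \left(177 + 2256\right)\right)} = \frac{1}{\frac{1}{2433} \left(11 + 141 - \left(-114\right) 2433\right)} = \frac{1}{\frac{1}{2433} \left(11 + 141 + 277362\right)} = \frac{1}{\frac{1}{2433} \cdot 277514} = \frac{1}{\frac{277514}{2433}} = \frac{2433}{277514}$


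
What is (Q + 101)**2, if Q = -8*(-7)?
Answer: 24649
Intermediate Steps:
Q = 56
(Q + 101)**2 = (56 + 101)**2 = 157**2 = 24649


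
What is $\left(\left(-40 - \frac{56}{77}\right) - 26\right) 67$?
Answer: $- \frac{49178}{11} \approx -4470.7$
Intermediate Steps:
$\left(\left(-40 - \frac{56}{77}\right) - 26\right) 67 = \left(\left(-40 - 56 \cdot \frac{1}{77}\right) - 26\right) 67 = \left(\left(-40 - \frac{8}{11}\right) - 26\right) 67 = \left(- \frac{448}{11} - 26\right) 67 = \left(- \frac{734}{11}\right) 67 = - \frac{49178}{11}$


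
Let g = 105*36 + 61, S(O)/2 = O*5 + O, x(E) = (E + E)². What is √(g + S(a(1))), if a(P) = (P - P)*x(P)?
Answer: √3841 ≈ 61.976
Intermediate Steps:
x(E) = 4*E² (x(E) = (2*E)² = 4*E²)
a(P) = 0 (a(P) = (P - P)*(4*P²) = 0*(4*P²) = 0)
S(O) = 12*O (S(O) = 2*(O*5 + O) = 2*(5*O + O) = 2*(6*O) = 12*O)
g = 3841 (g = 3780 + 61 = 3841)
√(g + S(a(1))) = √(3841 + 12*0) = √(3841 + 0) = √3841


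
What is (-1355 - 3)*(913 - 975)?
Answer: 84196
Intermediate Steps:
(-1355 - 3)*(913 - 975) = -1358*(-62) = 84196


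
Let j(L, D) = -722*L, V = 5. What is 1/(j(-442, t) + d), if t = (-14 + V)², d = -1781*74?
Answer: 1/187330 ≈ 5.3382e-6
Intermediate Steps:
d = -131794
t = 81 (t = (-14 + 5)² = (-9)² = 81)
1/(j(-442, t) + d) = 1/(-722*(-442) - 131794) = 1/(319124 - 131794) = 1/187330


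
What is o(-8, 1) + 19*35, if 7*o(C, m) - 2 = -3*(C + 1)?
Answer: 4678/7 ≈ 668.29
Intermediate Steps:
o(C, m) = -1/7 - 3*C/7 (o(C, m) = 2/7 + (-3*(C + 1))/7 = 2/7 + (-3*(1 + C))/7 = 2/7 + (-3 - 3*C)/7 = 2/7 + (-3/7 - 3*C/7) = -1/7 - 3*C/7)
o(-8, 1) + 19*35 = (-1/7 - 3/7*(-8)) + 19*35 = (-1/7 + 24/7) + 665 = 23/7 + 665 = 4678/7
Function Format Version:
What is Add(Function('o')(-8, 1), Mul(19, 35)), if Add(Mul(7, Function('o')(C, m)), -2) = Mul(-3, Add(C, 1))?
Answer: Rational(4678, 7) ≈ 668.29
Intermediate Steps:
Function('o')(C, m) = Add(Rational(-1, 7), Mul(Rational(-3, 7), C)) (Function('o')(C, m) = Add(Rational(2, 7), Mul(Rational(1, 7), Mul(-3, Add(C, 1)))) = Add(Rational(2, 7), Mul(Rational(1, 7), Mul(-3, Add(1, C)))) = Add(Rational(2, 7), Mul(Rational(1, 7), Add(-3, Mul(-3, C)))) = Add(Rational(2, 7), Add(Rational(-3, 7), Mul(Rational(-3, 7), C))) = Add(Rational(-1, 7), Mul(Rational(-3, 7), C)))
Add(Function('o')(-8, 1), Mul(19, 35)) = Add(Add(Rational(-1, 7), Mul(Rational(-3, 7), -8)), Mul(19, 35)) = Add(Add(Rational(-1, 7), Rational(24, 7)), 665) = Add(Rational(23, 7), 665) = Rational(4678, 7)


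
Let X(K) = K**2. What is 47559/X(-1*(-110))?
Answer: 47559/12100 ≈ 3.9305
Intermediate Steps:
47559/X(-1*(-110)) = 47559/((-1*(-110))**2) = 47559/(110**2) = 47559/12100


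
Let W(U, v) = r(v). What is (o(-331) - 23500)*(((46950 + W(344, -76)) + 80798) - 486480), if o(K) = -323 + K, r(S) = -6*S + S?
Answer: 8655634208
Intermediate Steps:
r(S) = -5*S
W(U, v) = -5*v
(o(-331) - 23500)*(((46950 + W(344, -76)) + 80798) - 486480) = ((-323 - 331) - 23500)*(((46950 - 5*(-76)) + 80798) - 486480) = (-654 - 23500)*(((46950 + 380) + 80798) - 486480) = -24154*((47330 + 80798) - 486480) = -24154*(128128 - 486480) = -24154*(-358352) = 8655634208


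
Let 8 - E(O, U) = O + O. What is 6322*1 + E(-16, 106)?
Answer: 6362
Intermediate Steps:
E(O, U) = 8 - 2*O (E(O, U) = 8 - (O + O) = 8 - 2*O)
6322*1 + E(-16, 106) = 6322*1 + (8 - 2*(-16)) = 6322 + (8 + 32) = 6322 + 40 = 6362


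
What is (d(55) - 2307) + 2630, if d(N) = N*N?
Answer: 3348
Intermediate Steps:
d(N) = N**2
(d(55) - 2307) + 2630 = (55**2 - 2307) + 2630 = (3025 - 2307) + 2630 = 718 + 2630 = 3348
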